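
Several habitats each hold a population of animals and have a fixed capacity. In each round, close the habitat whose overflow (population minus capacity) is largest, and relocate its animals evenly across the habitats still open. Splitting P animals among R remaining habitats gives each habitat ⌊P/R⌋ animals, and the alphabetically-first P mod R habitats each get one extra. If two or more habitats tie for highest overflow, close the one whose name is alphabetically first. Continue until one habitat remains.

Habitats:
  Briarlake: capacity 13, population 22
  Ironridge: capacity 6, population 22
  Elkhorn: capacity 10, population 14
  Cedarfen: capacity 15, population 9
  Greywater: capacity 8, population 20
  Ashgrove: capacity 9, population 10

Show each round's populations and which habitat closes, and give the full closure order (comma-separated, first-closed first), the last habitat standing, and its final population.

Closure order: Ironridge, Greywater, Briarlake, Elkhorn, Ashgrove
Last habitat: Cedarfen with 97 animals

Round 1: Ashgrove=10 Briarlake=22 Cedarfen=9 Elkhorn=14 Greywater=20 Ironridge=22 → close Ironridge (overflow 16)
  22÷5 = 4 each, +1 to first 2
Round 2: Ashgrove=15 Briarlake=27 Cedarfen=13 Elkhorn=18 Greywater=24 → close Greywater (overflow 16)
  24÷4 = 6 each, +1 to first 0
Round 3: Ashgrove=21 Briarlake=33 Cedarfen=19 Elkhorn=24 → close Briarlake (overflow 20)
  33÷3 = 11 each, +1 to first 0
Round 4: Ashgrove=32 Cedarfen=30 Elkhorn=35 → close Elkhorn (overflow 25)
  35÷2 = 17 each, +1 to first 1
Round 5: Ashgrove=50 Cedarfen=47 → close Ashgrove (overflow 41)
  50÷1 = 50 each, +1 to first 0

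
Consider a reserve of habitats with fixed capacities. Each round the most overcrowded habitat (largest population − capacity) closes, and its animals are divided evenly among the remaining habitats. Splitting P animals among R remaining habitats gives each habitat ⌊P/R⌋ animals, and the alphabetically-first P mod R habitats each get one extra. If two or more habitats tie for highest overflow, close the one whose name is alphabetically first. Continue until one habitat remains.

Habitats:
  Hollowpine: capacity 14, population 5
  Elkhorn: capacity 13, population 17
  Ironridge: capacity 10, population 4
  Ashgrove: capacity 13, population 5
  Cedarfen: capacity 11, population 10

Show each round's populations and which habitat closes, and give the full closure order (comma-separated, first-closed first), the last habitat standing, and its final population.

Closure order: Elkhorn, Cedarfen, Ashgrove, Ironridge
Last habitat: Hollowpine with 41 animals

Round 1: Ashgrove=5 Cedarfen=10 Elkhorn=17 Hollowpine=5 Ironridge=4 → close Elkhorn (overflow 4)
  17÷4 = 4 each, +1 to first 1
Round 2: Ashgrove=10 Cedarfen=14 Hollowpine=9 Ironridge=8 → close Cedarfen (overflow 3)
  14÷3 = 4 each, +1 to first 2
Round 3: Ashgrove=15 Hollowpine=14 Ironridge=12 → close Ashgrove (overflow 2)
  15÷2 = 7 each, +1 to first 1
Round 4: Hollowpine=22 Ironridge=19 → close Ironridge (overflow 9)
  19÷1 = 19 each, +1 to first 0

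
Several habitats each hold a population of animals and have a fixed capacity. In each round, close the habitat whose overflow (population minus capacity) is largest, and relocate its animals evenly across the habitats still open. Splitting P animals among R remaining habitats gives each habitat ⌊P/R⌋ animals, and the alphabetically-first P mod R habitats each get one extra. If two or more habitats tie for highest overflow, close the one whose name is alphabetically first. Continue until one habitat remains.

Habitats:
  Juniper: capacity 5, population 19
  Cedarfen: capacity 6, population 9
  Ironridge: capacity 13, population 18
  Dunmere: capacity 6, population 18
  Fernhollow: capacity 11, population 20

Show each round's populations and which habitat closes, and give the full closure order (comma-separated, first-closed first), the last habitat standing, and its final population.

Closure order: Juniper, Dunmere, Fernhollow, Cedarfen
Last habitat: Ironridge with 84 animals

Round 1: Cedarfen=9 Dunmere=18 Fernhollow=20 Ironridge=18 Juniper=19 → close Juniper (overflow 14)
  19÷4 = 4 each, +1 to first 3
Round 2: Cedarfen=14 Dunmere=23 Fernhollow=25 Ironridge=22 → close Dunmere (overflow 17)
  23÷3 = 7 each, +1 to first 2
Round 3: Cedarfen=22 Fernhollow=33 Ironridge=29 → close Fernhollow (overflow 22)
  33÷2 = 16 each, +1 to first 1
Round 4: Cedarfen=39 Ironridge=45 → close Cedarfen (overflow 33)
  39÷1 = 39 each, +1 to first 0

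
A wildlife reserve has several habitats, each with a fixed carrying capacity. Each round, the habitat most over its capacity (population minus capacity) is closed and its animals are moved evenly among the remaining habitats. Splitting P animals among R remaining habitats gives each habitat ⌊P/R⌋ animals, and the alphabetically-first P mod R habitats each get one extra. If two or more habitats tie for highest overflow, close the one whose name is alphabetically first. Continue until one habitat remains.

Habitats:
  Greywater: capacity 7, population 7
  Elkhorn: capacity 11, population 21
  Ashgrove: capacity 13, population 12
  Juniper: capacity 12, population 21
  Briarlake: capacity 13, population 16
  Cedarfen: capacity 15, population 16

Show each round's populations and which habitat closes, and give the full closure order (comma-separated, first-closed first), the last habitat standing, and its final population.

Closure order: Elkhorn, Juniper, Briarlake, Ashgrove, Cedarfen
Last habitat: Greywater with 93 animals

Round 1: Ashgrove=12 Briarlake=16 Cedarfen=16 Elkhorn=21 Greywater=7 Juniper=21 → close Elkhorn (overflow 10)
  21÷5 = 4 each, +1 to first 1
Round 2: Ashgrove=17 Briarlake=20 Cedarfen=20 Greywater=11 Juniper=25 → close Juniper (overflow 13)
  25÷4 = 6 each, +1 to first 1
Round 3: Ashgrove=24 Briarlake=26 Cedarfen=26 Greywater=17 → close Briarlake (overflow 13)
  26÷3 = 8 each, +1 to first 2
Round 4: Ashgrove=33 Cedarfen=35 Greywater=25 → close Ashgrove (overflow 20)
  33÷2 = 16 each, +1 to first 1
Round 5: Cedarfen=52 Greywater=41 → close Cedarfen (overflow 37)
  52÷1 = 52 each, +1 to first 0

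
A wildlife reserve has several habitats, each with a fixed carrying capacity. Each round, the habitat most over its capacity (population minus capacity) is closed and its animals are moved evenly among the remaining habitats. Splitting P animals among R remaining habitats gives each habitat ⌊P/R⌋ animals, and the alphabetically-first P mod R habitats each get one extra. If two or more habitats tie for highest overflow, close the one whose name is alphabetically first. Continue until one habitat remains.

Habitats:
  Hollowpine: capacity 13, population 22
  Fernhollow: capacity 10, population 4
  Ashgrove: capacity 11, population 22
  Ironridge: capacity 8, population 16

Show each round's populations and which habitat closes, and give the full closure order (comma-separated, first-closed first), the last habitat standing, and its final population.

Round 1: Ashgrove=22 Fernhollow=4 Hollowpine=22 Ironridge=16 → close Ashgrove (overflow 11)
  22÷3 = 7 each, +1 to first 1
Round 2: Fernhollow=12 Hollowpine=29 Ironridge=23 → close Hollowpine (overflow 16)
  29÷2 = 14 each, +1 to first 1
Round 3: Fernhollow=27 Ironridge=37 → close Ironridge (overflow 29)
  37÷1 = 37 each, +1 to first 0

Closure order: Ashgrove, Hollowpine, Ironridge
Last habitat: Fernhollow with 64 animals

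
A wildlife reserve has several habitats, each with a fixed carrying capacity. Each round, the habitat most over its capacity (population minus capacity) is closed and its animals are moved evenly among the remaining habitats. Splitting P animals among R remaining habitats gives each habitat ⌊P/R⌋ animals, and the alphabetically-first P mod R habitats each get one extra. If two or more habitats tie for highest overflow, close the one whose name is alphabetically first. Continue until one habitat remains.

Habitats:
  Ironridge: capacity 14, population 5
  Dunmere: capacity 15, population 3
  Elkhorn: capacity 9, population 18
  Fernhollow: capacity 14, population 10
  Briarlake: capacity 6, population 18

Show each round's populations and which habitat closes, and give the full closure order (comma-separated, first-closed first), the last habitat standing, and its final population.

Round 1: Briarlake=18 Dunmere=3 Elkhorn=18 Fernhollow=10 Ironridge=5 → close Briarlake (overflow 12)
  18÷4 = 4 each, +1 to first 2
Round 2: Dunmere=8 Elkhorn=23 Fernhollow=14 Ironridge=9 → close Elkhorn (overflow 14)
  23÷3 = 7 each, +1 to first 2
Round 3: Dunmere=16 Fernhollow=22 Ironridge=16 → close Fernhollow (overflow 8)
  22÷2 = 11 each, +1 to first 0
Round 4: Dunmere=27 Ironridge=27 → close Ironridge (overflow 13)
  27÷1 = 27 each, +1 to first 0

Closure order: Briarlake, Elkhorn, Fernhollow, Ironridge
Last habitat: Dunmere with 54 animals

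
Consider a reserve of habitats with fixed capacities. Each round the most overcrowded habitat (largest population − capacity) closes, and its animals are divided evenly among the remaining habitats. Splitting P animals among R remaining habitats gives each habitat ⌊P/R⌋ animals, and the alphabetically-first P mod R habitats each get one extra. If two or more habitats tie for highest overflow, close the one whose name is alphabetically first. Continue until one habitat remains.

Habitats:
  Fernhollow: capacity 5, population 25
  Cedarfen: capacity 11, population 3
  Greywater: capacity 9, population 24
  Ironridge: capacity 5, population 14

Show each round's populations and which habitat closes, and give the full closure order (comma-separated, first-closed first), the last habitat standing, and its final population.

Round 1: Cedarfen=3 Fernhollow=25 Greywater=24 Ironridge=14 → close Fernhollow (overflow 20)
  25÷3 = 8 each, +1 to first 1
Round 2: Cedarfen=12 Greywater=32 Ironridge=22 → close Greywater (overflow 23)
  32÷2 = 16 each, +1 to first 0
Round 3: Cedarfen=28 Ironridge=38 → close Ironridge (overflow 33)
  38÷1 = 38 each, +1 to first 0

Closure order: Fernhollow, Greywater, Ironridge
Last habitat: Cedarfen with 66 animals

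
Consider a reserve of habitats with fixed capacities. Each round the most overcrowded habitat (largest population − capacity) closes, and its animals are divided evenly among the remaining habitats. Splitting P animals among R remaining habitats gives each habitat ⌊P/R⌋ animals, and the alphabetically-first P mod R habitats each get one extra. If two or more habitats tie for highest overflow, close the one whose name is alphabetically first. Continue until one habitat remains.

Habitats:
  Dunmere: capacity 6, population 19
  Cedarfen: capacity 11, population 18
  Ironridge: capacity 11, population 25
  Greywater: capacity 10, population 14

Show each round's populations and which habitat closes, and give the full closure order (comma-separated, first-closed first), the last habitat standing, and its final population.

Closure order: Ironridge, Dunmere, Cedarfen
Last habitat: Greywater with 76 animals

Round 1: Cedarfen=18 Dunmere=19 Greywater=14 Ironridge=25 → close Ironridge (overflow 14)
  25÷3 = 8 each, +1 to first 1
Round 2: Cedarfen=27 Dunmere=27 Greywater=22 → close Dunmere (overflow 21)
  27÷2 = 13 each, +1 to first 1
Round 3: Cedarfen=41 Greywater=35 → close Cedarfen (overflow 30)
  41÷1 = 41 each, +1 to first 0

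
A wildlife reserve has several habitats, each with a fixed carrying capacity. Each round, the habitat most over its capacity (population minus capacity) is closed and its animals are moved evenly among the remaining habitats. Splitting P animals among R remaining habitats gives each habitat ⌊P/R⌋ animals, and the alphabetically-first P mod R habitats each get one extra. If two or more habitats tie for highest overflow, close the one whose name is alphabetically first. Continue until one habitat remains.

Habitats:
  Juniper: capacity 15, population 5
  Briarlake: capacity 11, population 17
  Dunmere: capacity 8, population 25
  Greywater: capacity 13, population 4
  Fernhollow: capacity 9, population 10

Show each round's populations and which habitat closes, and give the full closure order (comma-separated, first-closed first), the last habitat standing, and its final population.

Round 1: Briarlake=17 Dunmere=25 Fernhollow=10 Greywater=4 Juniper=5 → close Dunmere (overflow 17)
  25÷4 = 6 each, +1 to first 1
Round 2: Briarlake=24 Fernhollow=16 Greywater=10 Juniper=11 → close Briarlake (overflow 13)
  24÷3 = 8 each, +1 to first 0
Round 3: Fernhollow=24 Greywater=18 Juniper=19 → close Fernhollow (overflow 15)
  24÷2 = 12 each, +1 to first 0
Round 4: Greywater=30 Juniper=31 → close Greywater (overflow 17)
  30÷1 = 30 each, +1 to first 0

Closure order: Dunmere, Briarlake, Fernhollow, Greywater
Last habitat: Juniper with 61 animals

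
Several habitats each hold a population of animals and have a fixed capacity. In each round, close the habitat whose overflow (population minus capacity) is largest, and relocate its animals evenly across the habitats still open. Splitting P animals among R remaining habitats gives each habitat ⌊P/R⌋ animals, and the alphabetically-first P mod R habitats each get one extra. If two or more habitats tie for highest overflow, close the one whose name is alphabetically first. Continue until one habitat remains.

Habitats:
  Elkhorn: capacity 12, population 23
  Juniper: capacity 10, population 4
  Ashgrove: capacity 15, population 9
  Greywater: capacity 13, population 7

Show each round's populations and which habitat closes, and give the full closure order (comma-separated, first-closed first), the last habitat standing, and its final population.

Round 1: Ashgrove=9 Elkhorn=23 Greywater=7 Juniper=4 → close Elkhorn (overflow 11)
  23÷3 = 7 each, +1 to first 2
Round 2: Ashgrove=17 Greywater=15 Juniper=11 → close Ashgrove (overflow 2)
  17÷2 = 8 each, +1 to first 1
Round 3: Greywater=24 Juniper=19 → close Greywater (overflow 11)
  24÷1 = 24 each, +1 to first 0

Closure order: Elkhorn, Ashgrove, Greywater
Last habitat: Juniper with 43 animals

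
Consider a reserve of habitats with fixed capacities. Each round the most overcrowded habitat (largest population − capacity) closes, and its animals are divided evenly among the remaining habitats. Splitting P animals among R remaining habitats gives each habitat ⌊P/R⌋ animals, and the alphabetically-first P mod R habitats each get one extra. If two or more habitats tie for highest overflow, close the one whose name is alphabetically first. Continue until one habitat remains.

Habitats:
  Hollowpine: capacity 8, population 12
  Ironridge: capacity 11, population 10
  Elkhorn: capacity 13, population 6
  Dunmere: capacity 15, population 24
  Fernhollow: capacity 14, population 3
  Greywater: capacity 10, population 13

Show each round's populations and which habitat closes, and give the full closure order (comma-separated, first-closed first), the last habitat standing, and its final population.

Closure order: Dunmere, Hollowpine, Greywater, Ironridge, Elkhorn
Last habitat: Fernhollow with 68 animals

Round 1: Dunmere=24 Elkhorn=6 Fernhollow=3 Greywater=13 Hollowpine=12 Ironridge=10 → close Dunmere (overflow 9)
  24÷5 = 4 each, +1 to first 4
Round 2: Elkhorn=11 Fernhollow=8 Greywater=18 Hollowpine=17 Ironridge=14 → close Hollowpine (overflow 9)
  17÷4 = 4 each, +1 to first 1
Round 3: Elkhorn=16 Fernhollow=12 Greywater=22 Ironridge=18 → close Greywater (overflow 12)
  22÷3 = 7 each, +1 to first 1
Round 4: Elkhorn=24 Fernhollow=19 Ironridge=25 → close Ironridge (overflow 14)
  25÷2 = 12 each, +1 to first 1
Round 5: Elkhorn=37 Fernhollow=31 → close Elkhorn (overflow 24)
  37÷1 = 37 each, +1 to first 0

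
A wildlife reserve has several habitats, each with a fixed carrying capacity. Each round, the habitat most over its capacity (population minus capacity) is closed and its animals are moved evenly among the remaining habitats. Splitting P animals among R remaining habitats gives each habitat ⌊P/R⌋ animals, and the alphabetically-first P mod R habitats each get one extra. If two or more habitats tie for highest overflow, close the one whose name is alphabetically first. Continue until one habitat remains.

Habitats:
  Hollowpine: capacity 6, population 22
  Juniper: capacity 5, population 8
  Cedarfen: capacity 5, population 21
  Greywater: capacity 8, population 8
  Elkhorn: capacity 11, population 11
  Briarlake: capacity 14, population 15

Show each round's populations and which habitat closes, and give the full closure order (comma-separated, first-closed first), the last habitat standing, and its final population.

Round 1: Briarlake=15 Cedarfen=21 Elkhorn=11 Greywater=8 Hollowpine=22 Juniper=8 → close Cedarfen (overflow 16)
  21÷5 = 4 each, +1 to first 1
Round 2: Briarlake=20 Elkhorn=15 Greywater=12 Hollowpine=26 Juniper=12 → close Hollowpine (overflow 20)
  26÷4 = 6 each, +1 to first 2
Round 3: Briarlake=27 Elkhorn=22 Greywater=18 Juniper=18 → close Briarlake (overflow 13)
  27÷3 = 9 each, +1 to first 0
Round 4: Elkhorn=31 Greywater=27 Juniper=27 → close Juniper (overflow 22)
  27÷2 = 13 each, +1 to first 1
Round 5: Elkhorn=45 Greywater=40 → close Elkhorn (overflow 34)
  45÷1 = 45 each, +1 to first 0

Closure order: Cedarfen, Hollowpine, Briarlake, Juniper, Elkhorn
Last habitat: Greywater with 85 animals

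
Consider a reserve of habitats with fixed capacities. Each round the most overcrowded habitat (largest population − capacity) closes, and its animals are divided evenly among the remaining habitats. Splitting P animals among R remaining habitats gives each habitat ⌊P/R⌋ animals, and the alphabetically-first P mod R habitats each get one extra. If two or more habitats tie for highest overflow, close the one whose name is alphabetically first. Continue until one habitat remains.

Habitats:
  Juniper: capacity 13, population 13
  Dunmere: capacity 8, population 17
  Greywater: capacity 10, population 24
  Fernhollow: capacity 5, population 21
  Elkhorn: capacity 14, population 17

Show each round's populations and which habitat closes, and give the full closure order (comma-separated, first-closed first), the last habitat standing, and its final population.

Closure order: Fernhollow, Greywater, Dunmere, Elkhorn
Last habitat: Juniper with 92 animals

Round 1: Dunmere=17 Elkhorn=17 Fernhollow=21 Greywater=24 Juniper=13 → close Fernhollow (overflow 16)
  21÷4 = 5 each, +1 to first 1
Round 2: Dunmere=23 Elkhorn=22 Greywater=29 Juniper=18 → close Greywater (overflow 19)
  29÷3 = 9 each, +1 to first 2
Round 3: Dunmere=33 Elkhorn=32 Juniper=27 → close Dunmere (overflow 25)
  33÷2 = 16 each, +1 to first 1
Round 4: Elkhorn=49 Juniper=43 → close Elkhorn (overflow 35)
  49÷1 = 49 each, +1 to first 0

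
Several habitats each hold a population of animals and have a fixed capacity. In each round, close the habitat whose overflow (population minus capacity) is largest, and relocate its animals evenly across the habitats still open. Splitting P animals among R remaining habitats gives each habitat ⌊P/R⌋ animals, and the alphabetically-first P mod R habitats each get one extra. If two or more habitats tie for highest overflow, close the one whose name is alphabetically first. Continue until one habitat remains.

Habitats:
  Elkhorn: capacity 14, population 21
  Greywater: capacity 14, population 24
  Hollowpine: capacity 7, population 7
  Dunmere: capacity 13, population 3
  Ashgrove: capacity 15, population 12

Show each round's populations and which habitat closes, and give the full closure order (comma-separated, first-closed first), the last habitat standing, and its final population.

Round 1: Ashgrove=12 Dunmere=3 Elkhorn=21 Greywater=24 Hollowpine=7 → close Greywater (overflow 10)
  24÷4 = 6 each, +1 to first 0
Round 2: Ashgrove=18 Dunmere=9 Elkhorn=27 Hollowpine=13 → close Elkhorn (overflow 13)
  27÷3 = 9 each, +1 to first 0
Round 3: Ashgrove=27 Dunmere=18 Hollowpine=22 → close Hollowpine (overflow 15)
  22÷2 = 11 each, +1 to first 0
Round 4: Ashgrove=38 Dunmere=29 → close Ashgrove (overflow 23)
  38÷1 = 38 each, +1 to first 0

Closure order: Greywater, Elkhorn, Hollowpine, Ashgrove
Last habitat: Dunmere with 67 animals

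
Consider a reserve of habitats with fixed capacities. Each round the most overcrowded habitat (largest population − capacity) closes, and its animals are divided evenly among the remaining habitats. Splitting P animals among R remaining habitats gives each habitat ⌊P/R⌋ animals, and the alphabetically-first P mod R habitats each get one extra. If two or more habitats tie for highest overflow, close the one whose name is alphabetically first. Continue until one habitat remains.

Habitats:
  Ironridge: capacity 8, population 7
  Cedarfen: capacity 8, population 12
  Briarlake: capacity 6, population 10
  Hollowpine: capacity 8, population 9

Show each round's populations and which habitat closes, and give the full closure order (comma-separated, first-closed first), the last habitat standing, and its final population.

Round 1: Briarlake=10 Cedarfen=12 Hollowpine=9 Ironridge=7 → close Briarlake (overflow 4)
  10÷3 = 3 each, +1 to first 1
Round 2: Cedarfen=16 Hollowpine=12 Ironridge=10 → close Cedarfen (overflow 8)
  16÷2 = 8 each, +1 to first 0
Round 3: Hollowpine=20 Ironridge=18 → close Hollowpine (overflow 12)
  20÷1 = 20 each, +1 to first 0

Closure order: Briarlake, Cedarfen, Hollowpine
Last habitat: Ironridge with 38 animals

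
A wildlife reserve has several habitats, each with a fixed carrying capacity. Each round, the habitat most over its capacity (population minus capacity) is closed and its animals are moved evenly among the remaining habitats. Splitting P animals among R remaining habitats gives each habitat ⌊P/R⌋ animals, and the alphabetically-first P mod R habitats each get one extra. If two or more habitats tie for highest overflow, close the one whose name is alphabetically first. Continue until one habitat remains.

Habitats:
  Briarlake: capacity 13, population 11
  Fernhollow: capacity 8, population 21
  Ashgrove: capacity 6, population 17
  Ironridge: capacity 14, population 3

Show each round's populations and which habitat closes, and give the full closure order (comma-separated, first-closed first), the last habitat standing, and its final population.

Round 1: Ashgrove=17 Briarlake=11 Fernhollow=21 Ironridge=3 → close Fernhollow (overflow 13)
  21÷3 = 7 each, +1 to first 0
Round 2: Ashgrove=24 Briarlake=18 Ironridge=10 → close Ashgrove (overflow 18)
  24÷2 = 12 each, +1 to first 0
Round 3: Briarlake=30 Ironridge=22 → close Briarlake (overflow 17)
  30÷1 = 30 each, +1 to first 0

Closure order: Fernhollow, Ashgrove, Briarlake
Last habitat: Ironridge with 52 animals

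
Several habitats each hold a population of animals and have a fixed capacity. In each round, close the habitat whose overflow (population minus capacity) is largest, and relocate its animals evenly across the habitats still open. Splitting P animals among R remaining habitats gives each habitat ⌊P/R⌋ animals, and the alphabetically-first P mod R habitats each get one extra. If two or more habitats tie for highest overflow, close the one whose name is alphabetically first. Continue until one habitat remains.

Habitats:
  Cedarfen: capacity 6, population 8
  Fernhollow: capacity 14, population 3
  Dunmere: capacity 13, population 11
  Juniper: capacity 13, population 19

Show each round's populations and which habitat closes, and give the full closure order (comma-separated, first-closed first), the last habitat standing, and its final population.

Round 1: Cedarfen=8 Dunmere=11 Fernhollow=3 Juniper=19 → close Juniper (overflow 6)
  19÷3 = 6 each, +1 to first 1
Round 2: Cedarfen=15 Dunmere=17 Fernhollow=9 → close Cedarfen (overflow 9)
  15÷2 = 7 each, +1 to first 1
Round 3: Dunmere=25 Fernhollow=16 → close Dunmere (overflow 12)
  25÷1 = 25 each, +1 to first 0

Closure order: Juniper, Cedarfen, Dunmere
Last habitat: Fernhollow with 41 animals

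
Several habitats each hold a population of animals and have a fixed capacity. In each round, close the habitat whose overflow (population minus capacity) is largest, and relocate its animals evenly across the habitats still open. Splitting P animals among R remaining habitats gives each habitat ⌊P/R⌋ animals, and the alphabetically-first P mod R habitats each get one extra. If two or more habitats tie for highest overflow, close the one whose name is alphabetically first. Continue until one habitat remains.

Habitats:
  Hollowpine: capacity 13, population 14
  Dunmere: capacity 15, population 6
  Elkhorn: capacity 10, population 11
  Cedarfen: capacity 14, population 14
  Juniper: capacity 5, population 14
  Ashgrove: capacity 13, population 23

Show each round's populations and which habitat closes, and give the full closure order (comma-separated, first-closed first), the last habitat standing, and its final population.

Round 1: Ashgrove=23 Cedarfen=14 Dunmere=6 Elkhorn=11 Hollowpine=14 Juniper=14 → close Ashgrove (overflow 10)
  23÷5 = 4 each, +1 to first 3
Round 2: Cedarfen=19 Dunmere=11 Elkhorn=16 Hollowpine=18 Juniper=18 → close Juniper (overflow 13)
  18÷4 = 4 each, +1 to first 2
Round 3: Cedarfen=24 Dunmere=16 Elkhorn=20 Hollowpine=22 → close Cedarfen (overflow 10)
  24÷3 = 8 each, +1 to first 0
Round 4: Dunmere=24 Elkhorn=28 Hollowpine=30 → close Elkhorn (overflow 18)
  28÷2 = 14 each, +1 to first 0
Round 5: Dunmere=38 Hollowpine=44 → close Hollowpine (overflow 31)
  44÷1 = 44 each, +1 to first 0

Closure order: Ashgrove, Juniper, Cedarfen, Elkhorn, Hollowpine
Last habitat: Dunmere with 82 animals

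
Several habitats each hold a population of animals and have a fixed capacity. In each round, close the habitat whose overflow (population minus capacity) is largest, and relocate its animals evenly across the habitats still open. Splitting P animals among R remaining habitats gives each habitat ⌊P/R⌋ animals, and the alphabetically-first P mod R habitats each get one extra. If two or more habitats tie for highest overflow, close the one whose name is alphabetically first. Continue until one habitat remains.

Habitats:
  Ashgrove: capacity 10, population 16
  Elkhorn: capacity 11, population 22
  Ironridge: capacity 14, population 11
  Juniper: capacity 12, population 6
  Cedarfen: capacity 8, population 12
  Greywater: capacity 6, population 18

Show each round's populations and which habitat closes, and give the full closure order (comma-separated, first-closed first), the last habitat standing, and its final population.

Closure order: Greywater, Elkhorn, Ashgrove, Cedarfen, Ironridge
Last habitat: Juniper with 85 animals

Round 1: Ashgrove=16 Cedarfen=12 Elkhorn=22 Greywater=18 Ironridge=11 Juniper=6 → close Greywater (overflow 12)
  18÷5 = 3 each, +1 to first 3
Round 2: Ashgrove=20 Cedarfen=16 Elkhorn=26 Ironridge=14 Juniper=9 → close Elkhorn (overflow 15)
  26÷4 = 6 each, +1 to first 2
Round 3: Ashgrove=27 Cedarfen=23 Ironridge=20 Juniper=15 → close Ashgrove (overflow 17)
  27÷3 = 9 each, +1 to first 0
Round 4: Cedarfen=32 Ironridge=29 Juniper=24 → close Cedarfen (overflow 24)
  32÷2 = 16 each, +1 to first 0
Round 5: Ironridge=45 Juniper=40 → close Ironridge (overflow 31)
  45÷1 = 45 each, +1 to first 0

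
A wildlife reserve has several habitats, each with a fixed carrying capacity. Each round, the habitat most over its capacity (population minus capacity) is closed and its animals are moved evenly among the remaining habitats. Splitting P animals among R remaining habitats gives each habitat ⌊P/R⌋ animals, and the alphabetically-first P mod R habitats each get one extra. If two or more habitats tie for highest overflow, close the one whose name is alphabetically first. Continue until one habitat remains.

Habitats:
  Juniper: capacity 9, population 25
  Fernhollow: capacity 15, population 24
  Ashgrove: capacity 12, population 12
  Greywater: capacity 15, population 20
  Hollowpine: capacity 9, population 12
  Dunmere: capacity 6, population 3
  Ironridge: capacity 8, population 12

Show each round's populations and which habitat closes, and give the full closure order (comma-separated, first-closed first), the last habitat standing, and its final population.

Round 1: Ashgrove=12 Dunmere=3 Fernhollow=24 Greywater=20 Hollowpine=12 Ironridge=12 Juniper=25 → close Juniper (overflow 16)
  25÷6 = 4 each, +1 to first 1
Round 2: Ashgrove=17 Dunmere=7 Fernhollow=28 Greywater=24 Hollowpine=16 Ironridge=16 → close Fernhollow (overflow 13)
  28÷5 = 5 each, +1 to first 3
Round 3: Ashgrove=23 Dunmere=13 Greywater=30 Hollowpine=21 Ironridge=21 → close Greywater (overflow 15)
  30÷4 = 7 each, +1 to first 2
Round 4: Ashgrove=31 Dunmere=21 Hollowpine=28 Ironridge=28 → close Ironridge (overflow 20)
  28÷3 = 9 each, +1 to first 1
Round 5: Ashgrove=41 Dunmere=30 Hollowpine=37 → close Ashgrove (overflow 29)
  41÷2 = 20 each, +1 to first 1
Round 6: Dunmere=51 Hollowpine=57 → close Hollowpine (overflow 48)
  57÷1 = 57 each, +1 to first 0

Closure order: Juniper, Fernhollow, Greywater, Ironridge, Ashgrove, Hollowpine
Last habitat: Dunmere with 108 animals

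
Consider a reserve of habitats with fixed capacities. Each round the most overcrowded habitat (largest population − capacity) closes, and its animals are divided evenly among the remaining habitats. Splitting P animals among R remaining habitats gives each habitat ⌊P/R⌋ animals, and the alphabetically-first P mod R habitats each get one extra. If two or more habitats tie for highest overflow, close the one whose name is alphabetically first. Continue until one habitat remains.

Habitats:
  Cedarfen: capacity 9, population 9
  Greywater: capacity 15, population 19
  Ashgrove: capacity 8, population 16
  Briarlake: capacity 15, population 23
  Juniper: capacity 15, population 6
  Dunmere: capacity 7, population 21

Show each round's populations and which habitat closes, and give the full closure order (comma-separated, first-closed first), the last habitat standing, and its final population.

Round 1: Ashgrove=16 Briarlake=23 Cedarfen=9 Dunmere=21 Greywater=19 Juniper=6 → close Dunmere (overflow 14)
  21÷5 = 4 each, +1 to first 1
Round 2: Ashgrove=21 Briarlake=27 Cedarfen=13 Greywater=23 Juniper=10 → close Ashgrove (overflow 13)
  21÷4 = 5 each, +1 to first 1
Round 3: Briarlake=33 Cedarfen=18 Greywater=28 Juniper=15 → close Briarlake (overflow 18)
  33÷3 = 11 each, +1 to first 0
Round 4: Cedarfen=29 Greywater=39 Juniper=26 → close Greywater (overflow 24)
  39÷2 = 19 each, +1 to first 1
Round 5: Cedarfen=49 Juniper=45 → close Cedarfen (overflow 40)
  49÷1 = 49 each, +1 to first 0

Closure order: Dunmere, Ashgrove, Briarlake, Greywater, Cedarfen
Last habitat: Juniper with 94 animals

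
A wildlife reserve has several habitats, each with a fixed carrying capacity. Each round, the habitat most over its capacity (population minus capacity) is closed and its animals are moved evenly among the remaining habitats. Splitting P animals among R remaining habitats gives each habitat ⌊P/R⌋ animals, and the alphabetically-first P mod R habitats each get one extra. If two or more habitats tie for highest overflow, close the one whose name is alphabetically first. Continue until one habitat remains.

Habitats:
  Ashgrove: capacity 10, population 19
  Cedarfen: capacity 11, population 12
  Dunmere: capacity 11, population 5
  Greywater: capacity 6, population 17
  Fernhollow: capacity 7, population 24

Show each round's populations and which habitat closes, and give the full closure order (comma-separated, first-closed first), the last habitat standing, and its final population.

Closure order: Fernhollow, Greywater, Ashgrove, Cedarfen
Last habitat: Dunmere with 77 animals

Round 1: Ashgrove=19 Cedarfen=12 Dunmere=5 Fernhollow=24 Greywater=17 → close Fernhollow (overflow 17)
  24÷4 = 6 each, +1 to first 0
Round 2: Ashgrove=25 Cedarfen=18 Dunmere=11 Greywater=23 → close Greywater (overflow 17)
  23÷3 = 7 each, +1 to first 2
Round 3: Ashgrove=33 Cedarfen=26 Dunmere=18 → close Ashgrove (overflow 23)
  33÷2 = 16 each, +1 to first 1
Round 4: Cedarfen=43 Dunmere=34 → close Cedarfen (overflow 32)
  43÷1 = 43 each, +1 to first 0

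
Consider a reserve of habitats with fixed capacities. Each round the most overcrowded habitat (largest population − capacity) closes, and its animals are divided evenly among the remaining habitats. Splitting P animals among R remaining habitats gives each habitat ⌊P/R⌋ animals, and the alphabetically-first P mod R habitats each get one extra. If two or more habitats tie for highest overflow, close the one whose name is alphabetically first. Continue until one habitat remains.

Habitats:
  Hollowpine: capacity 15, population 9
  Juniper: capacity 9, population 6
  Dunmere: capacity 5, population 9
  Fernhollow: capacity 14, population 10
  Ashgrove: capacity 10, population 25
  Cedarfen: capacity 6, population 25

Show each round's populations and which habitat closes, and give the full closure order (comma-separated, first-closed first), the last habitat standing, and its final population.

Round 1: Ashgrove=25 Cedarfen=25 Dunmere=9 Fernhollow=10 Hollowpine=9 Juniper=6 → close Cedarfen (overflow 19)
  25÷5 = 5 each, +1 to first 0
Round 2: Ashgrove=30 Dunmere=14 Fernhollow=15 Hollowpine=14 Juniper=11 → close Ashgrove (overflow 20)
  30÷4 = 7 each, +1 to first 2
Round 3: Dunmere=22 Fernhollow=23 Hollowpine=21 Juniper=18 → close Dunmere (overflow 17)
  22÷3 = 7 each, +1 to first 1
Round 4: Fernhollow=31 Hollowpine=28 Juniper=25 → close Fernhollow (overflow 17)
  31÷2 = 15 each, +1 to first 1
Round 5: Hollowpine=44 Juniper=40 → close Juniper (overflow 31)
  40÷1 = 40 each, +1 to first 0

Closure order: Cedarfen, Ashgrove, Dunmere, Fernhollow, Juniper
Last habitat: Hollowpine with 84 animals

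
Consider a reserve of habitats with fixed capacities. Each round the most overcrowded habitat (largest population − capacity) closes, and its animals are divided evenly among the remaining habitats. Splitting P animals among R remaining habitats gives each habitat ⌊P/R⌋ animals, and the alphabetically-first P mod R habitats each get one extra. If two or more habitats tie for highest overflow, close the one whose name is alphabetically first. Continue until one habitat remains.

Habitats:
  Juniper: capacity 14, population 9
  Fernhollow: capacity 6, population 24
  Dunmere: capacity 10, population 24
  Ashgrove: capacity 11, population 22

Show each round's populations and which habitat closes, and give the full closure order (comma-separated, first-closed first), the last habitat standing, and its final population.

Closure order: Fernhollow, Dunmere, Ashgrove
Last habitat: Juniper with 79 animals

Round 1: Ashgrove=22 Dunmere=24 Fernhollow=24 Juniper=9 → close Fernhollow (overflow 18)
  24÷3 = 8 each, +1 to first 0
Round 2: Ashgrove=30 Dunmere=32 Juniper=17 → close Dunmere (overflow 22)
  32÷2 = 16 each, +1 to first 0
Round 3: Ashgrove=46 Juniper=33 → close Ashgrove (overflow 35)
  46÷1 = 46 each, +1 to first 0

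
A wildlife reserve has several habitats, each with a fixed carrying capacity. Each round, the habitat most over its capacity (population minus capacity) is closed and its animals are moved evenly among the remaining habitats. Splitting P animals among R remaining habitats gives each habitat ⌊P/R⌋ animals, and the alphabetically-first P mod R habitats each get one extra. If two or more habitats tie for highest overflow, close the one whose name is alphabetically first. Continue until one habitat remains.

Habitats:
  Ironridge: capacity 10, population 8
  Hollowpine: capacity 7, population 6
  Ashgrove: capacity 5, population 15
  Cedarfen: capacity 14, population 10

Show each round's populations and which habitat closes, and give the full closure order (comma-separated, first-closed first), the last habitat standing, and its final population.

Round 1: Ashgrove=15 Cedarfen=10 Hollowpine=6 Ironridge=8 → close Ashgrove (overflow 10)
  15÷3 = 5 each, +1 to first 0
Round 2: Cedarfen=15 Hollowpine=11 Ironridge=13 → close Hollowpine (overflow 4)
  11÷2 = 5 each, +1 to first 1
Round 3: Cedarfen=21 Ironridge=18 → close Ironridge (overflow 8)
  18÷1 = 18 each, +1 to first 0

Closure order: Ashgrove, Hollowpine, Ironridge
Last habitat: Cedarfen with 39 animals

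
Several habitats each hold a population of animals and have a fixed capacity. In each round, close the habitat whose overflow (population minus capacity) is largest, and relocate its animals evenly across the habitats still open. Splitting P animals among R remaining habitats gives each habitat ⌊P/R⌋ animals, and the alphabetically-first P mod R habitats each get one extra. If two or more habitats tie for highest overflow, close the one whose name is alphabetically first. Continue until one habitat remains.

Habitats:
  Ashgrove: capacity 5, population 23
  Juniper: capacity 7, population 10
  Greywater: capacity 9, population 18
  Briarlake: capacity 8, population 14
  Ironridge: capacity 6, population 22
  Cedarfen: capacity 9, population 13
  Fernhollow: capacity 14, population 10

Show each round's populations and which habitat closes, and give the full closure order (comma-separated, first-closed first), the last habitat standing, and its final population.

Round 1: Ashgrove=23 Briarlake=14 Cedarfen=13 Fernhollow=10 Greywater=18 Ironridge=22 Juniper=10 → close Ashgrove (overflow 18)
  23÷6 = 3 each, +1 to first 5
Round 2: Briarlake=18 Cedarfen=17 Fernhollow=14 Greywater=22 Ironridge=26 Juniper=13 → close Ironridge (overflow 20)
  26÷5 = 5 each, +1 to first 1
Round 3: Briarlake=24 Cedarfen=22 Fernhollow=19 Greywater=27 Juniper=18 → close Greywater (overflow 18)
  27÷4 = 6 each, +1 to first 3
Round 4: Briarlake=31 Cedarfen=29 Fernhollow=26 Juniper=24 → close Briarlake (overflow 23)
  31÷3 = 10 each, +1 to first 1
Round 5: Cedarfen=40 Fernhollow=36 Juniper=34 → close Cedarfen (overflow 31)
  40÷2 = 20 each, +1 to first 0
Round 6: Fernhollow=56 Juniper=54 → close Juniper (overflow 47)
  54÷1 = 54 each, +1 to first 0

Closure order: Ashgrove, Ironridge, Greywater, Briarlake, Cedarfen, Juniper
Last habitat: Fernhollow with 110 animals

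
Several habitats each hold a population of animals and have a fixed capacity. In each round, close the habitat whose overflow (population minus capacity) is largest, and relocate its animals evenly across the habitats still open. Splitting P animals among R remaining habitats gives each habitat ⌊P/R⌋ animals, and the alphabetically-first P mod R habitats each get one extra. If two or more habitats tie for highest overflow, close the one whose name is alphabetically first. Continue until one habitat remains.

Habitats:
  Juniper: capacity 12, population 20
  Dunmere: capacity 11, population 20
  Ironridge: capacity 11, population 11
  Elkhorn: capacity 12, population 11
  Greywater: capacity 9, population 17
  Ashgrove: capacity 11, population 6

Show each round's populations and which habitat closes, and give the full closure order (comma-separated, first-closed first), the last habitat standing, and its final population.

Closure order: Dunmere, Greywater, Juniper, Elkhorn, Ironridge
Last habitat: Ashgrove with 85 animals

Round 1: Ashgrove=6 Dunmere=20 Elkhorn=11 Greywater=17 Ironridge=11 Juniper=20 → close Dunmere (overflow 9)
  20÷5 = 4 each, +1 to first 0
Round 2: Ashgrove=10 Elkhorn=15 Greywater=21 Ironridge=15 Juniper=24 → close Greywater (overflow 12)
  21÷4 = 5 each, +1 to first 1
Round 3: Ashgrove=16 Elkhorn=20 Ironridge=20 Juniper=29 → close Juniper (overflow 17)
  29÷3 = 9 each, +1 to first 2
Round 4: Ashgrove=26 Elkhorn=30 Ironridge=29 → close Elkhorn (overflow 18)
  30÷2 = 15 each, +1 to first 0
Round 5: Ashgrove=41 Ironridge=44 → close Ironridge (overflow 33)
  44÷1 = 44 each, +1 to first 0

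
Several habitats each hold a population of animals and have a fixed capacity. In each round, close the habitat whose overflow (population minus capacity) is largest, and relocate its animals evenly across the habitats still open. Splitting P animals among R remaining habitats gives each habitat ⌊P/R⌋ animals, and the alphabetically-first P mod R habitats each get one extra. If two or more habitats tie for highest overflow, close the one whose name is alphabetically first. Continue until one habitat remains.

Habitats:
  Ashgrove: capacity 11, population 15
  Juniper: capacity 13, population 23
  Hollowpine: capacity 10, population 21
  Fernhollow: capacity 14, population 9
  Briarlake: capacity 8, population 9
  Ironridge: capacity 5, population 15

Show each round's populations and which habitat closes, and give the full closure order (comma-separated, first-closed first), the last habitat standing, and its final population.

Closure order: Hollowpine, Ironridge, Juniper, Ashgrove, Briarlake
Last habitat: Fernhollow with 92 animals

Round 1: Ashgrove=15 Briarlake=9 Fernhollow=9 Hollowpine=21 Ironridge=15 Juniper=23 → close Hollowpine (overflow 11)
  21÷5 = 4 each, +1 to first 1
Round 2: Ashgrove=20 Briarlake=13 Fernhollow=13 Ironridge=19 Juniper=27 → close Ironridge (overflow 14)
  19÷4 = 4 each, +1 to first 3
Round 3: Ashgrove=25 Briarlake=18 Fernhollow=18 Juniper=31 → close Juniper (overflow 18)
  31÷3 = 10 each, +1 to first 1
Round 4: Ashgrove=36 Briarlake=28 Fernhollow=28 → close Ashgrove (overflow 25)
  36÷2 = 18 each, +1 to first 0
Round 5: Briarlake=46 Fernhollow=46 → close Briarlake (overflow 38)
  46÷1 = 46 each, +1 to first 0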